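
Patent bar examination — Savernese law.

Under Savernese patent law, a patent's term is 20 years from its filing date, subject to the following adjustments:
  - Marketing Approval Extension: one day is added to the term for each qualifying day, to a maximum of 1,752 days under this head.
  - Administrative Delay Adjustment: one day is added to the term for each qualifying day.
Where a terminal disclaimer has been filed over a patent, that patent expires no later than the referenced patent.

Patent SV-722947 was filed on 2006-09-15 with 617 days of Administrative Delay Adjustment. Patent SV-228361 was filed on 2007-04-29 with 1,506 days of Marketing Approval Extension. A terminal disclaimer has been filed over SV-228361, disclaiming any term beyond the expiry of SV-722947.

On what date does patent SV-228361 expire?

2028-05-24

Natural term of SV-228361:
  Base: filing + 20 years → 29 April 2027.
  Marketing Approval Extension: 1506 days (within the 1752-day cap) → +1506 days → 13 June 2031.
Expiry of referenced patent SV-722947:
  Base: filing + 20 years → 15 September 2026.
  Administrative Delay Adjustment: +617 days → 24 May 2028.
Terminal disclaimer: SV-228361 expires on the earlier of 13 June 2031 and 24 May 2028.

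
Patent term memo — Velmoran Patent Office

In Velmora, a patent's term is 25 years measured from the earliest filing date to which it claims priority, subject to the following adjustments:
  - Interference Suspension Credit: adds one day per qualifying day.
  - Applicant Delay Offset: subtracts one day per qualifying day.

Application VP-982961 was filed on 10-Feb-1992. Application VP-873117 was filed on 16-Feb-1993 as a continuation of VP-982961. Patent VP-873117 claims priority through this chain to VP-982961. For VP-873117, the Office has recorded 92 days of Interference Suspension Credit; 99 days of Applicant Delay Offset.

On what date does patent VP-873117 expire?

Earliest priority filing: 10 February 1992.
Base term: 10 February 1992 + 25 years → 10 February 2017.
Interference Suspension Credit: +92 days → 13 May 2017.
Applicant Delay Offset: −99 days → 3 February 2017.

February 3, 2017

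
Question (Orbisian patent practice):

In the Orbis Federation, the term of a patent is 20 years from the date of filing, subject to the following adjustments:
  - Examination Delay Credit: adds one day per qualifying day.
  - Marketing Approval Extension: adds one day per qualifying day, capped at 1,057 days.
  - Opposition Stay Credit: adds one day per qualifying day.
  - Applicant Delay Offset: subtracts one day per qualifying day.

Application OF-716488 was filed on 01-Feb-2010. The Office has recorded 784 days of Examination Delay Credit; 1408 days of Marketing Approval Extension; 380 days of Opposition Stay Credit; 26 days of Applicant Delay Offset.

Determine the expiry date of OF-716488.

Base term: filing date + 20 years → 1 February 2030.
Examination Delay Credit: +784 days → 26 March 2032.
Marketing Approval Extension: 1408 days claimed exceeds the 1057-day cap, so +1057 days → 16 February 2035.
Opposition Stay Credit: +380 days → 2 March 2036.
Applicant Delay Offset: −26 days → 5 February 2036.

2036-02-05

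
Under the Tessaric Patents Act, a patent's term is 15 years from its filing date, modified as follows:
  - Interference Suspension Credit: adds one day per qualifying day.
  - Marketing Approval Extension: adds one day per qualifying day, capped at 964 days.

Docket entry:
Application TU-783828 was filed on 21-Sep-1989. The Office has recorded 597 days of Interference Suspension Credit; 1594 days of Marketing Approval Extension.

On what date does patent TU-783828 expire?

December 30, 2008

Base term: filing date + 15 years → 21 September 2004.
Interference Suspension Credit: +597 days → 11 May 2006.
Marketing Approval Extension: 1594 days claimed exceeds the 964-day cap, so +964 days → 30 December 2008.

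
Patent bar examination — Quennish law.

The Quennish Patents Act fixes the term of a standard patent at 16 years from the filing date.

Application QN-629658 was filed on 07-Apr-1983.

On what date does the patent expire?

April 7, 1999

Filing date + 16 years → 7 April 1999.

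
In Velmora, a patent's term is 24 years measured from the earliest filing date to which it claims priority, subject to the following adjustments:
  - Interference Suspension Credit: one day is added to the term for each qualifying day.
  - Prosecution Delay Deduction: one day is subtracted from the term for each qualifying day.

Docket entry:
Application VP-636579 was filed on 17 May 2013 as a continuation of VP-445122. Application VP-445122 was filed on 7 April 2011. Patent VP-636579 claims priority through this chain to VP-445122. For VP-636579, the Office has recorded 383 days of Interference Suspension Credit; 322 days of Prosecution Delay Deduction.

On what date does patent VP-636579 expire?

June 7, 2035

Earliest priority filing: 7 April 2011.
Base term: 7 April 2011 + 24 years → 7 April 2035.
Interference Suspension Credit: +383 days → 24 April 2036.
Prosecution Delay Deduction: −322 days → 7 June 2035.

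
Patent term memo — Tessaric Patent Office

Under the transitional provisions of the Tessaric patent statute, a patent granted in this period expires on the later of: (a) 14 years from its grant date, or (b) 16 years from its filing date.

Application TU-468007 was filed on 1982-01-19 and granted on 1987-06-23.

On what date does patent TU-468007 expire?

2001-06-23

(a) grant + 14 years → 23 June 2001.
(b) filing + 16 years → 19 January 1998.
Later of the two: 23 June 2001.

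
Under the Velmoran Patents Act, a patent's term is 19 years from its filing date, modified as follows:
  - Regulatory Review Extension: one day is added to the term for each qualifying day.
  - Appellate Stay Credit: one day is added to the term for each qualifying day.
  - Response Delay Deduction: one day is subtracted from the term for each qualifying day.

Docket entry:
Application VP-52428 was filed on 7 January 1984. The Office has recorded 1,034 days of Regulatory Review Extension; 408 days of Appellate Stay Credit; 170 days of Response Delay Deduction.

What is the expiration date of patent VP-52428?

Base term: filing date + 19 years → 7 January 2003.
Regulatory Review Extension: +1034 days → 6 November 2005.
Appellate Stay Credit: +408 days → 19 December 2006.
Response Delay Deduction: −170 days → 2 July 2006.

July 2, 2006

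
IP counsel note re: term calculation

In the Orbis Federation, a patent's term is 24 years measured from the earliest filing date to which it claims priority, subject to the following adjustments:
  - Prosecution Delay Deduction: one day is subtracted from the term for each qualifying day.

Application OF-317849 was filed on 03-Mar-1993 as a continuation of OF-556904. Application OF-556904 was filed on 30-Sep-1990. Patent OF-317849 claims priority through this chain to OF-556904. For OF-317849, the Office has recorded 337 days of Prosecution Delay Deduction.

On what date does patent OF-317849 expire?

October 28, 2013

Earliest priority filing: 30 September 1990.
Base term: 30 September 1990 + 24 years → 30 September 2014.
Prosecution Delay Deduction: −337 days → 28 October 2013.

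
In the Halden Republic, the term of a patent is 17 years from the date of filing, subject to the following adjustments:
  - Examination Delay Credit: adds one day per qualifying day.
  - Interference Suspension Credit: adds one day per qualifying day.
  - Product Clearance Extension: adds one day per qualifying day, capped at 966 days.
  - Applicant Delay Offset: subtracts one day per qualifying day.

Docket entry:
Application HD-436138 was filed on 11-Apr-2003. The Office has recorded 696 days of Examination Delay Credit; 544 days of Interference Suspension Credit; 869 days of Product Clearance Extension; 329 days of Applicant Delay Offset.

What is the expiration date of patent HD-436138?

Base term: filing date + 17 years → 11 April 2020.
Examination Delay Credit: +696 days → 8 March 2022.
Interference Suspension Credit: +544 days → 3 September 2023.
Product Clearance Extension: 869 days (within the 966-day cap) → +869 days → 19 January 2026.
Applicant Delay Offset: −329 days → 24 February 2025.

2025-02-24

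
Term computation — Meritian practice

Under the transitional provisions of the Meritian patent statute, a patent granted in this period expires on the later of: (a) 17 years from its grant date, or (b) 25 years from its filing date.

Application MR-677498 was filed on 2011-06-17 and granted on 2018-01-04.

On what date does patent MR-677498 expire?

2036-06-17

(a) grant + 17 years → 4 January 2035.
(b) filing + 25 years → 17 June 2036.
Later of the two: 17 June 2036.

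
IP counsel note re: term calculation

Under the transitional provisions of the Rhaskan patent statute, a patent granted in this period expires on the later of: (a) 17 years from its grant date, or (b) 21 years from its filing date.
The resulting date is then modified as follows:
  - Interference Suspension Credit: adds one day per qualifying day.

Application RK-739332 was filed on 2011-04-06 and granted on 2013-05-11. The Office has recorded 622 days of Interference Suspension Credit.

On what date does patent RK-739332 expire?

(a) grant + 17 years → 11 May 2030.
(b) filing + 21 years → 6 April 2032.
Later of the two: 6 April 2032.
Interference Suspension Credit: +622 days → 19 December 2033.

December 19, 2033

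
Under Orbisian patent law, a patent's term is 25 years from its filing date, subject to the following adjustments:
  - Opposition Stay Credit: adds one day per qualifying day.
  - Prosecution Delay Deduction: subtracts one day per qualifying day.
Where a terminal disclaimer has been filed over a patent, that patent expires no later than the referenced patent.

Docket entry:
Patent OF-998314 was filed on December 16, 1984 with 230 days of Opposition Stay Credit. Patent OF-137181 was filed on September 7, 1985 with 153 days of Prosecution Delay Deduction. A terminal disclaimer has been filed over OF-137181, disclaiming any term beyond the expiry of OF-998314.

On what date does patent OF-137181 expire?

April 7, 2010

Natural term of OF-137181:
  Base: filing + 25 years → 7 September 2010.
  Prosecution Delay Deduction: −153 days → 7 April 2010.
Expiry of referenced patent OF-998314:
  Base: filing + 25 years → 16 December 2009.
  Opposition Stay Credit: +230 days → 3 August 2010.
Terminal disclaimer: OF-137181 expires on the earlier of 7 April 2010 and 3 August 2010.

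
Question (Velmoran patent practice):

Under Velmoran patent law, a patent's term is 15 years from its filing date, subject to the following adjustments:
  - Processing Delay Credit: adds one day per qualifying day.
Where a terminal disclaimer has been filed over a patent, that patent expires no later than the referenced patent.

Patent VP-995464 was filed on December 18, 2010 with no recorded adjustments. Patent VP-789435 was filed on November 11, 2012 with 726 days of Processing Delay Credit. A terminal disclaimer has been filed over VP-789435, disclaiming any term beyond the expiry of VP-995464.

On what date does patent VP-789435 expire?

December 18, 2025

Natural term of VP-789435:
  Base: filing + 15 years → 11 November 2027.
  Processing Delay Credit: +726 days → 6 November 2029.
Expiry of referenced patent VP-995464:
  Base: filing + 15 years → 18 December 2025.
Terminal disclaimer: VP-789435 expires on the earlier of 6 November 2029 and 18 December 2025.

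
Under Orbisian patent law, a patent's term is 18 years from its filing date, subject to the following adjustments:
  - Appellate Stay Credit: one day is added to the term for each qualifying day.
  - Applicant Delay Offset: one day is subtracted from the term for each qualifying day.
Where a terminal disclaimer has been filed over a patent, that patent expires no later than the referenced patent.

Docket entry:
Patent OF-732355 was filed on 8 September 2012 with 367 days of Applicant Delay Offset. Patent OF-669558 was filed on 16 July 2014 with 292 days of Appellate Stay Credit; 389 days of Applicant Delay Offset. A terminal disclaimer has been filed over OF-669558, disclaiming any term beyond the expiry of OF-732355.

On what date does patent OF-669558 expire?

2029-09-06

Natural term of OF-669558:
  Base: filing + 18 years → 16 July 2032.
  Appellate Stay Credit: +292 days → 4 May 2033.
  Applicant Delay Offset: −389 days → 10 April 2032.
Expiry of referenced patent OF-732355:
  Base: filing + 18 years → 8 September 2030.
  Applicant Delay Offset: −367 days → 6 September 2029.
Terminal disclaimer: OF-669558 expires on the earlier of 10 April 2032 and 6 September 2029.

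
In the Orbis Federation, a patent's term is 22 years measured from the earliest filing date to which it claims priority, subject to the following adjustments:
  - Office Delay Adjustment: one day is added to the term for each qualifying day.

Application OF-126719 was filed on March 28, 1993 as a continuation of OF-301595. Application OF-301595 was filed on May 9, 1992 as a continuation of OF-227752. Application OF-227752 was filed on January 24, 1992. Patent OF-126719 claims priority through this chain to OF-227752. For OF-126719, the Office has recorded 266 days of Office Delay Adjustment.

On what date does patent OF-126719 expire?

2014-10-17

Earliest priority filing: 24 January 1992.
Base term: 24 January 1992 + 22 years → 24 January 2014.
Office Delay Adjustment: +266 days → 17 October 2014.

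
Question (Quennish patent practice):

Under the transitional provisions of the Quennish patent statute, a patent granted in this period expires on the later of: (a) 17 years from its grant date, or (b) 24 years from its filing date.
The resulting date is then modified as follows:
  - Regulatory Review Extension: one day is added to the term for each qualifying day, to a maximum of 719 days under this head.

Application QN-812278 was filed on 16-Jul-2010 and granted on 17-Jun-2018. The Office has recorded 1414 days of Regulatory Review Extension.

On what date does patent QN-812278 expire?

(a) grant + 17 years → 17 June 2035.
(b) filing + 24 years → 16 July 2034.
Later of the two: 17 June 2035.
Regulatory Review Extension: 1414 days claimed exceeds the 719-day cap, so +719 days → 5 June 2037.

June 5, 2037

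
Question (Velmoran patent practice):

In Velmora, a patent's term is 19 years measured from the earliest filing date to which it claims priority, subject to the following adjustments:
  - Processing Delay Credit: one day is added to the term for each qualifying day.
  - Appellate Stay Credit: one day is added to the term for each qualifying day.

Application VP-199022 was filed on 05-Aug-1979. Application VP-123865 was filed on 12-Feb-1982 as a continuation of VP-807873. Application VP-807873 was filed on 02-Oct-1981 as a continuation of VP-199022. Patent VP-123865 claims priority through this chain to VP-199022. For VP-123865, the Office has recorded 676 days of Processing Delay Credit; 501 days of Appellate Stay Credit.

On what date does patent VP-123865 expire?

Earliest priority filing: 5 August 1979.
Base term: 5 August 1979 + 19 years → 5 August 1998.
Processing Delay Credit: +676 days → 11 June 2000.
Appellate Stay Credit: +501 days → 25 October 2001.

October 25, 2001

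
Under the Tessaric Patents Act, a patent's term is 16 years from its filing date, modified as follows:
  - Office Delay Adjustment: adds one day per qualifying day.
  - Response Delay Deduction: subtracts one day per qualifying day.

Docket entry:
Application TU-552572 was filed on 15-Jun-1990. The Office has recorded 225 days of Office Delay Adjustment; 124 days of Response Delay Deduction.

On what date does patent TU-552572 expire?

2006-09-24

Base term: filing date + 16 years → 15 June 2006.
Office Delay Adjustment: +225 days → 26 January 2007.
Response Delay Deduction: −124 days → 24 September 2006.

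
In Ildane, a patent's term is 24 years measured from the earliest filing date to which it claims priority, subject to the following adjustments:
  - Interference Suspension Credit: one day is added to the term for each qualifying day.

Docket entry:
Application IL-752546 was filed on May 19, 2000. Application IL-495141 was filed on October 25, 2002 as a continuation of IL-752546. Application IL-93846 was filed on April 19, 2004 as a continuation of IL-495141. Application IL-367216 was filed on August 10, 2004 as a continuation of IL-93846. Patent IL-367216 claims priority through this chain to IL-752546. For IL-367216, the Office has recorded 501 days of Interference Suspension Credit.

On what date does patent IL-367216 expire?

2025-10-02

Earliest priority filing: 19 May 2000.
Base term: 19 May 2000 + 24 years → 19 May 2024.
Interference Suspension Credit: +501 days → 2 October 2025.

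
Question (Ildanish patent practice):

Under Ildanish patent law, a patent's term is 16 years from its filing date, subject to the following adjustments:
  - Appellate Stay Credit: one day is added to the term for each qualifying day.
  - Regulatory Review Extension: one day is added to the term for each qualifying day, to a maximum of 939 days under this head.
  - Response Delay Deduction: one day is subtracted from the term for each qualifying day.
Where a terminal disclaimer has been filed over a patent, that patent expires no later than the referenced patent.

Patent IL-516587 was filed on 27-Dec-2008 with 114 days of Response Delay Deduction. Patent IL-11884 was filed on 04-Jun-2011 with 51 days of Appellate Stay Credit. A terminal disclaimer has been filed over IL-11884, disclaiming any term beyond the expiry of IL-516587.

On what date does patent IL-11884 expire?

2024-09-04

Natural term of IL-11884:
  Base: filing + 16 years → 4 June 2027.
  Appellate Stay Credit: +51 days → 25 July 2027.
Expiry of referenced patent IL-516587:
  Base: filing + 16 years → 27 December 2024.
  Response Delay Deduction: −114 days → 4 September 2024.
Terminal disclaimer: IL-11884 expires on the earlier of 25 July 2027 and 4 September 2024.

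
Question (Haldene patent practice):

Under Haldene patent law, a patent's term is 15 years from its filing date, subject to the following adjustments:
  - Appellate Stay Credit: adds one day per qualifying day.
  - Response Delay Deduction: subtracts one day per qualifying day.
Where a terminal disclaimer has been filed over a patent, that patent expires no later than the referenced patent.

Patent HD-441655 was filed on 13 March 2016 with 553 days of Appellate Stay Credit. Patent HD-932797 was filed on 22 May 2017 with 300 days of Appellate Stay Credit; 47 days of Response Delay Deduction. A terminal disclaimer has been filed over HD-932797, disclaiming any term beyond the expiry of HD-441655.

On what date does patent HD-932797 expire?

2032-09-16

Natural term of HD-932797:
  Base: filing + 15 years → 22 May 2032.
  Appellate Stay Credit: +300 days → 18 March 2033.
  Response Delay Deduction: −47 days → 30 January 2033.
Expiry of referenced patent HD-441655:
  Base: filing + 15 years → 13 March 2031.
  Appellate Stay Credit: +553 days → 16 September 2032.
Terminal disclaimer: HD-932797 expires on the earlier of 30 January 2033 and 16 September 2032.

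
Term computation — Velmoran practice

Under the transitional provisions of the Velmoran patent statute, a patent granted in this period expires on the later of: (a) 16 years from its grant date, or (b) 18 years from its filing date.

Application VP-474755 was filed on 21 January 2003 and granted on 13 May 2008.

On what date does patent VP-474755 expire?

May 13, 2024

(a) grant + 16 years → 13 May 2024.
(b) filing + 18 years → 21 January 2021.
Later of the two: 13 May 2024.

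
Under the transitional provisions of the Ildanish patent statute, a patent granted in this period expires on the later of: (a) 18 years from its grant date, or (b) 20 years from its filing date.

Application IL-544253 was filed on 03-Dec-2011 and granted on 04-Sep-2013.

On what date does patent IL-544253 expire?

December 3, 2031

(a) grant + 18 years → 4 September 2031.
(b) filing + 20 years → 3 December 2031.
Later of the two: 3 December 2031.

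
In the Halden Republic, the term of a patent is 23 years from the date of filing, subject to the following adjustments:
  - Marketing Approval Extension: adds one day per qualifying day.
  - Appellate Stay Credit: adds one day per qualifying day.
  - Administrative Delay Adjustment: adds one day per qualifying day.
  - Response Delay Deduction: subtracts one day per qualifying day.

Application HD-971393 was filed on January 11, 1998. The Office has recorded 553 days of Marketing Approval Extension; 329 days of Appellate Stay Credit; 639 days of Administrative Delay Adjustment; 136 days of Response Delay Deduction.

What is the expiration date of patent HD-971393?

2024-10-27

Base term: filing date + 23 years → 11 January 2021.
Marketing Approval Extension: +553 days → 18 July 2022.
Appellate Stay Credit: +329 days → 12 June 2023.
Administrative Delay Adjustment: +639 days → 12 March 2025.
Response Delay Deduction: −136 days → 27 October 2024.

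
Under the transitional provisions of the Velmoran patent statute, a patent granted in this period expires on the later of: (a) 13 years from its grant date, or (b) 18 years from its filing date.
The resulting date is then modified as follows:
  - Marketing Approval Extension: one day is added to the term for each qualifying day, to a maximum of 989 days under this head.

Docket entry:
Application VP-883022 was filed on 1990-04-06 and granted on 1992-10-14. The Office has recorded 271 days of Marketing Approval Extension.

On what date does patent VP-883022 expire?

2009-01-02

(a) grant + 13 years → 14 October 2005.
(b) filing + 18 years → 6 April 2008.
Later of the two: 6 April 2008.
Marketing Approval Extension: 271 days (within the 989-day cap) → +271 days → 2 January 2009.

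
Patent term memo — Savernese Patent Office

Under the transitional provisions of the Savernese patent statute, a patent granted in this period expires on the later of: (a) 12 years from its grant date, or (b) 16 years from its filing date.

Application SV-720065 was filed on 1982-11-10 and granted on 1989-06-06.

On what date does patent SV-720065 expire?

June 6, 2001

(a) grant + 12 years → 6 June 2001.
(b) filing + 16 years → 10 November 1998.
Later of the two: 6 June 2001.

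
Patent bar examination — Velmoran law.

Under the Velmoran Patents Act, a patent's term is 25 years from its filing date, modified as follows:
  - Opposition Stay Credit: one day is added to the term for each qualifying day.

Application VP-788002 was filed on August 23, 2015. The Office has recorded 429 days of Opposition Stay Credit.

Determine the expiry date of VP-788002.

Base term: filing date + 25 years → 23 August 2040.
Opposition Stay Credit: +429 days → 26 October 2041.

2041-10-26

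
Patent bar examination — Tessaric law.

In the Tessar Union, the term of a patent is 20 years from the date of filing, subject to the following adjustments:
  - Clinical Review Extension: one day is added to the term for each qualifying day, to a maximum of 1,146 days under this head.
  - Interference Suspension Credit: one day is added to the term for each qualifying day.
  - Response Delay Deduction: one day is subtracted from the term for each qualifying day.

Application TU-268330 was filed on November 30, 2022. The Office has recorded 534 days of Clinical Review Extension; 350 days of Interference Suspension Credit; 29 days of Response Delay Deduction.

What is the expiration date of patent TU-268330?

Base term: filing date + 20 years → 30 November 2042.
Clinical Review Extension: 534 days (within the 1146-day cap) → +534 days → 17 May 2044.
Interference Suspension Credit: +350 days → 2 May 2045.
Response Delay Deduction: −29 days → 3 April 2045.

2045-04-03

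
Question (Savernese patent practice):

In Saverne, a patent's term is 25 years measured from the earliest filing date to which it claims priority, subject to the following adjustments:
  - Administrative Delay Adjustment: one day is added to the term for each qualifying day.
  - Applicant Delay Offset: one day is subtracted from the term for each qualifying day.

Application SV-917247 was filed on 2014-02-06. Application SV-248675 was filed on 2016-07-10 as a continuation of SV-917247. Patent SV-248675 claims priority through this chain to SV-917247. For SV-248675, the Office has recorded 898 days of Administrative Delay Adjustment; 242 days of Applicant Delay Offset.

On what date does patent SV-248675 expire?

Earliest priority filing: 6 February 2014.
Base term: 6 February 2014 + 25 years → 6 February 2039.
Administrative Delay Adjustment: +898 days → 23 July 2041.
Applicant Delay Offset: −242 days → 23 November 2040.

2040-11-23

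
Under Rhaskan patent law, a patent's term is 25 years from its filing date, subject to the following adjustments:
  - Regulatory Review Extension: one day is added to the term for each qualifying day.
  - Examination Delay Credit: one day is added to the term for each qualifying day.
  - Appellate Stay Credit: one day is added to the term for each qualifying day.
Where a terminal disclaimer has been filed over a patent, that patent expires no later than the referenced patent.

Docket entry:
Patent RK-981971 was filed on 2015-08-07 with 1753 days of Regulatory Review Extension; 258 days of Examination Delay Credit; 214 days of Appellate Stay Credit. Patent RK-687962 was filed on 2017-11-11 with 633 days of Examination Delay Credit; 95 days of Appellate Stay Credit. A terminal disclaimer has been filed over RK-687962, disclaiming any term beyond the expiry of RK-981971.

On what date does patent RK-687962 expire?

Natural term of RK-687962:
  Base: filing + 25 years → 11 November 2042.
  Examination Delay Credit: +633 days → 5 August 2044.
  Appellate Stay Credit: +95 days → 8 November 2044.
Expiry of referenced patent RK-981971:
  Base: filing + 25 years → 7 August 2040.
  Regulatory Review Extension: +1753 days → 26 May 2045.
  Examination Delay Credit: +258 days → 8 February 2046.
  Appellate Stay Credit: +214 days → 10 September 2046.
Terminal disclaimer: RK-687962 expires on the earlier of 8 November 2044 and 10 September 2046.

2044-11-08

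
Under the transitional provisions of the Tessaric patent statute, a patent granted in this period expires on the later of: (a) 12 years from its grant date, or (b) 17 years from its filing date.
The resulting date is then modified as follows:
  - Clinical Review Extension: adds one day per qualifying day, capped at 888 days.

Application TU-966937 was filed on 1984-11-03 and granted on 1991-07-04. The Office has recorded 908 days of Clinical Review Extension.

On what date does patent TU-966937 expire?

(a) grant + 12 years → 4 July 2003.
(b) filing + 17 years → 3 November 2001.
Later of the two: 4 July 2003.
Clinical Review Extension: 908 days claimed exceeds the 888-day cap, so +888 days → 8 December 2005.

December 8, 2005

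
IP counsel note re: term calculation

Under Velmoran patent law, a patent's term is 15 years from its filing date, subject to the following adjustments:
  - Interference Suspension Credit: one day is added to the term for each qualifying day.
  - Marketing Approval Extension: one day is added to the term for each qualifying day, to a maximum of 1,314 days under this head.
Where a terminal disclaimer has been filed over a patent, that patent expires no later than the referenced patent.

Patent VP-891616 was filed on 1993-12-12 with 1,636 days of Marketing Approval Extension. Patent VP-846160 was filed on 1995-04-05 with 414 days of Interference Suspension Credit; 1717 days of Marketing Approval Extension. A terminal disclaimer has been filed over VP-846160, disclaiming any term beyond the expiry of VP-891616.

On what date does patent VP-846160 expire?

Natural term of VP-846160:
  Base: filing + 15 years → 5 April 2010.
  Interference Suspension Credit: +414 days → 24 May 2011.
  Marketing Approval Extension: 1717 days claimed exceeds the 1314-day cap, so +1314 days → 28 December 2014.
Expiry of referenced patent VP-891616:
  Base: filing + 15 years → 12 December 2008.
  Marketing Approval Extension: 1636 days claimed exceeds the 1314-day cap, so +1314 days → 18 July 2012.
Terminal disclaimer: VP-846160 expires on the earlier of 28 December 2014 and 18 July 2012.

July 18, 2012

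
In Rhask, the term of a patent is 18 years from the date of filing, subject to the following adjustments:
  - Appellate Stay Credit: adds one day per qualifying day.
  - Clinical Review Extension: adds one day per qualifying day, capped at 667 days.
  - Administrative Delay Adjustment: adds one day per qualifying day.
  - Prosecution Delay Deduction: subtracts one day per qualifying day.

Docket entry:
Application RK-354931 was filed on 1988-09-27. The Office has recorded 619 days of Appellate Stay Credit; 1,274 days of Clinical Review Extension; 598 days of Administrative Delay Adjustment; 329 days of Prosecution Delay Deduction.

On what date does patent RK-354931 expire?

Base term: filing date + 18 years → 27 September 2006.
Appellate Stay Credit: +619 days → 7 June 2008.
Clinical Review Extension: 1274 days claimed exceeds the 667-day cap, so +667 days → 5 April 2010.
Administrative Delay Adjustment: +598 days → 24 November 2011.
Prosecution Delay Deduction: −329 days → 30 December 2010.

2010-12-30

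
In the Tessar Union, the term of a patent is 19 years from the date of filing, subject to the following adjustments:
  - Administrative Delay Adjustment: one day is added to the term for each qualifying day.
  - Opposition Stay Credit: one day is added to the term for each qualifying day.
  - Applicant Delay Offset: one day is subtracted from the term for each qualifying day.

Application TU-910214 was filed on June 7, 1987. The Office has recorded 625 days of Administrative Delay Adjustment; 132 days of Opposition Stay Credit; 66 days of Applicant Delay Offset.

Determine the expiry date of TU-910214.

2008-04-28

Base term: filing date + 19 years → 7 June 2006.
Administrative Delay Adjustment: +625 days → 22 February 2008.
Opposition Stay Credit: +132 days → 3 July 2008.
Applicant Delay Offset: −66 days → 28 April 2008.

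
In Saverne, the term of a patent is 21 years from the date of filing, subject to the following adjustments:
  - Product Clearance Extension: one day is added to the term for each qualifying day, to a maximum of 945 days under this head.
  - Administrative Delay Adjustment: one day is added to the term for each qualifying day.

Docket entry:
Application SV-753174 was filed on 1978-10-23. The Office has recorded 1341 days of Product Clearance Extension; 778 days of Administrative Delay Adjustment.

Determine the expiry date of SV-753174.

2004-07-11

Base term: filing date + 21 years → 23 October 1999.
Product Clearance Extension: 1341 days claimed exceeds the 945-day cap, so +945 days → 25 May 2002.
Administrative Delay Adjustment: +778 days → 11 July 2004.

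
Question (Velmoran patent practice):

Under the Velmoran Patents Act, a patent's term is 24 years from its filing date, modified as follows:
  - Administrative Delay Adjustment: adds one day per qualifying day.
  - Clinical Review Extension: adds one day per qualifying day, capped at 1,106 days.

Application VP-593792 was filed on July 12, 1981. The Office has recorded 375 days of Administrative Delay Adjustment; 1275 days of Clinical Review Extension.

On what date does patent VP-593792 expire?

Base term: filing date + 24 years → 12 July 2005.
Administrative Delay Adjustment: +375 days → 22 July 2006.
Clinical Review Extension: 1275 days claimed exceeds the 1106-day cap, so +1106 days → 1 August 2009.

August 1, 2009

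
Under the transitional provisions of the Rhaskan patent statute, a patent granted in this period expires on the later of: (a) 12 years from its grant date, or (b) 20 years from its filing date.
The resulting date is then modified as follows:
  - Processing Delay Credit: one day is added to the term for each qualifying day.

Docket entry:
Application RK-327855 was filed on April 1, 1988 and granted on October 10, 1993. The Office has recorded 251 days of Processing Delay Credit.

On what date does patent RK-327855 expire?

2008-12-08

(a) grant + 12 years → 10 October 2005.
(b) filing + 20 years → 1 April 2008.
Later of the two: 1 April 2008.
Processing Delay Credit: +251 days → 8 December 2008.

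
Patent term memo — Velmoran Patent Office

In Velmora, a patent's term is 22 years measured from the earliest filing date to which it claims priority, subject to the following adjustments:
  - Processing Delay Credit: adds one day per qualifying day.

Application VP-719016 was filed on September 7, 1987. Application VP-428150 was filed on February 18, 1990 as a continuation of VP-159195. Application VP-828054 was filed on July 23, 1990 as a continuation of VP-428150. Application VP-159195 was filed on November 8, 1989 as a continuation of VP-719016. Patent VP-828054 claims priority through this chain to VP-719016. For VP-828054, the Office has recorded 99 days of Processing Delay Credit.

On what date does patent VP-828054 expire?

December 15, 2009

Earliest priority filing: 7 September 1987.
Base term: 7 September 1987 + 22 years → 7 September 2009.
Processing Delay Credit: +99 days → 15 December 2009.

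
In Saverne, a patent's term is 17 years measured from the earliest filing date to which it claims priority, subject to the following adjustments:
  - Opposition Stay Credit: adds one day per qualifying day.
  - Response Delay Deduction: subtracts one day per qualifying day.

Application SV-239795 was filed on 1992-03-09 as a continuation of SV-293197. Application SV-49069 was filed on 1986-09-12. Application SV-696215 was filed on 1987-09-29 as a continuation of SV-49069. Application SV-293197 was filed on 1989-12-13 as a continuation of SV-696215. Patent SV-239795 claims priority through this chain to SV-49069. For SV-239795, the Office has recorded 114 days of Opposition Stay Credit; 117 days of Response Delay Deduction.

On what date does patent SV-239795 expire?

Earliest priority filing: 12 September 1986.
Base term: 12 September 1986 + 17 years → 12 September 2003.
Opposition Stay Credit: +114 days → 4 January 2004.
Response Delay Deduction: −117 days → 9 September 2003.

September 9, 2003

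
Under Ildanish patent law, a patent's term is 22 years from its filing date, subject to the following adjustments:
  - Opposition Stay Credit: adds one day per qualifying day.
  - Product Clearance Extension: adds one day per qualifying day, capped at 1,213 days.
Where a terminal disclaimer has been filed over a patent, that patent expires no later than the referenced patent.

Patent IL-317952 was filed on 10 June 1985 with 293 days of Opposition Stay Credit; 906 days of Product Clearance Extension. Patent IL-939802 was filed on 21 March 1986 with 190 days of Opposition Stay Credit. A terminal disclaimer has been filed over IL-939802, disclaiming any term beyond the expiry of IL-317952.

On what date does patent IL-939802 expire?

2008-09-27

Natural term of IL-939802:
  Base: filing + 22 years → 21 March 2008.
  Opposition Stay Credit: +190 days → 27 September 2008.
Expiry of referenced patent IL-317952:
  Base: filing + 22 years → 10 June 2007.
  Opposition Stay Credit: +293 days → 29 March 2008.
  Product Clearance Extension: 906 days (within the 1213-day cap) → +906 days → 21 September 2010.
Terminal disclaimer: IL-939802 expires on the earlier of 27 September 2008 and 21 September 2010.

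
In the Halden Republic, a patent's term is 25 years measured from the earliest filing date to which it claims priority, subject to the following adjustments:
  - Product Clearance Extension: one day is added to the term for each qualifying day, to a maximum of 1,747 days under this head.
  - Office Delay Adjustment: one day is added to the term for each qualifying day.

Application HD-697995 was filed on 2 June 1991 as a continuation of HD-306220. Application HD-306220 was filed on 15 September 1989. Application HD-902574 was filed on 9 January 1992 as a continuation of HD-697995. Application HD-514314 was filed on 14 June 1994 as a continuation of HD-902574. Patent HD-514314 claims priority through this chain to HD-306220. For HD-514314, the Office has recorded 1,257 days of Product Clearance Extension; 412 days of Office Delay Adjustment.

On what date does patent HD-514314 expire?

Earliest priority filing: 15 September 1989.
Base term: 15 September 1989 + 25 years → 15 September 2014.
Product Clearance Extension: 1257 days (within the 1747-day cap) → +1257 days → 23 February 2018.
Office Delay Adjustment: +412 days → 11 April 2019.

April 11, 2019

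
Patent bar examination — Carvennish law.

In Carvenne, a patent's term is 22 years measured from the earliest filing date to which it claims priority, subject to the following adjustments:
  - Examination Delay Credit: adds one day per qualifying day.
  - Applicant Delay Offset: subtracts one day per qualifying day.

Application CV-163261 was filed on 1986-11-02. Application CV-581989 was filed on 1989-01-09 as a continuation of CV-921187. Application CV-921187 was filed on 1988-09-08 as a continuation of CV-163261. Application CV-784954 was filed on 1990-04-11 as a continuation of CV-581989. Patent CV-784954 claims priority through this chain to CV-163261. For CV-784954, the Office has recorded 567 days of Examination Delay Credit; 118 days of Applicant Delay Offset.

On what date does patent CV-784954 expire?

Earliest priority filing: 2 November 1986.
Base term: 2 November 1986 + 22 years → 2 November 2008.
Examination Delay Credit: +567 days → 23 May 2010.
Applicant Delay Offset: −118 days → 25 January 2010.

January 25, 2010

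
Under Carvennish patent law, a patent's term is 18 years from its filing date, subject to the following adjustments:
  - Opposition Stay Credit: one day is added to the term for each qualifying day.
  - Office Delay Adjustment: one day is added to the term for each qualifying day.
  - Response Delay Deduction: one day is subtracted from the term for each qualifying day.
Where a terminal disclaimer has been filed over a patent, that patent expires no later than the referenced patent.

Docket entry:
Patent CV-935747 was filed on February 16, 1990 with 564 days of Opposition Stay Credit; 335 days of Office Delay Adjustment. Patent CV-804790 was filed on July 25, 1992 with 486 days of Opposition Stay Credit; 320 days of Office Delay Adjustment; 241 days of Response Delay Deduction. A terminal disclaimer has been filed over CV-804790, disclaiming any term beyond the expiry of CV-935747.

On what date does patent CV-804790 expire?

2010-08-03

Natural term of CV-804790:
  Base: filing + 18 years → 25 July 2010.
  Opposition Stay Credit: +486 days → 23 November 2011.
  Office Delay Adjustment: +320 days → 8 October 2012.
  Response Delay Deduction: −241 days → 10 February 2012.
Expiry of referenced patent CV-935747:
  Base: filing + 18 years → 16 February 2008.
  Opposition Stay Credit: +564 days → 2 September 2009.
  Office Delay Adjustment: +335 days → 3 August 2010.
Terminal disclaimer: CV-804790 expires on the earlier of 10 February 2012 and 3 August 2010.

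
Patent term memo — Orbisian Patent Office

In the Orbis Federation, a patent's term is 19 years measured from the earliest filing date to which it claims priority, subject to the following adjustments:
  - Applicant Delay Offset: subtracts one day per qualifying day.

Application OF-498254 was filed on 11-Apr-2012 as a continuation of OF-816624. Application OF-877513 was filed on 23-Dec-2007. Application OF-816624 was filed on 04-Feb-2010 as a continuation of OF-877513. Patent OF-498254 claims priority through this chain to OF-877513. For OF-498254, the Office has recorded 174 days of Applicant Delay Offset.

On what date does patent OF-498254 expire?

July 2, 2026

Earliest priority filing: 23 December 2007.
Base term: 23 December 2007 + 19 years → 23 December 2026.
Applicant Delay Offset: −174 days → 2 July 2026.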